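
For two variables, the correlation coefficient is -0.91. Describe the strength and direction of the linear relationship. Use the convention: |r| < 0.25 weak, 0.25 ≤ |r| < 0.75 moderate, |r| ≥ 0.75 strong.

r = -0.91 < 0 so the relationship is negative.
|r| = 0.91, which falls in the strong range.

strong negative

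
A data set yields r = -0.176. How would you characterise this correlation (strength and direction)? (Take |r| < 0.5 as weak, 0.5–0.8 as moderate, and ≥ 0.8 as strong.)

r = -0.176 < 0 so the relationship is negative.
|r| = 0.176, which falls in the weak range.

weak negative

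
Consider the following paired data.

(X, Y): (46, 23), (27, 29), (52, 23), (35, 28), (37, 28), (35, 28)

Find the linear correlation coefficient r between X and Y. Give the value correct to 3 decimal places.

-0.942

n = 6, ΣX = 232, ΣY = 159, ΣX² = 9368, ΣY² = 4251, ΣXY = 6033
nΣXY − ΣXΣY = 36198 − 36888 = -690
nΣX² − (ΣX)² = 56208 − 53824 = 2384; nΣY² − (ΣY)² = 25506 − 25281 = 225
r = -690 / √(2384 × 225) = -690 / 732.3933 ≈ -0.942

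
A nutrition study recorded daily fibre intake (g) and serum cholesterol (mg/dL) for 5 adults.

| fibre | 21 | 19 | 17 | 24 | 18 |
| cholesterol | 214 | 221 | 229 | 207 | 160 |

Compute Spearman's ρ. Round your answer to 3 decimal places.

-0.400

Rank fibre: 4, 3, 1, 5, 2
Rank cholesterol: 3, 4, 5, 2, 1
d = rank(fibre) − rank(cholesterol): 1, -1, -4, 3, 1; Σd² = 28
ρ = 1 − 6Σd² / [n(n²−1)] = 1 − 6×28 / (5×24) = 1 − 168/120 ≈ -0.400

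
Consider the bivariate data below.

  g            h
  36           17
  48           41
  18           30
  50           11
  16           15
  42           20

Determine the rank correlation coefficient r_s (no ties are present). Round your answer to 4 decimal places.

-0.0286

Rank g: 3, 5, 2, 6, 1, 4
Rank h: 3, 6, 5, 1, 2, 4
d = rank(g) − rank(h): 0, -1, -3, 5, -1, 0; Σd² = 36
ρ = 1 − 6Σd² / [n(n²−1)] = 1 − 6×36 / (6×35) = 1 − 216/210 ≈ -0.0286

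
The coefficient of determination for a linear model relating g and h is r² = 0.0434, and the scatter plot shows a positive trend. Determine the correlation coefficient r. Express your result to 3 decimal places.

|r| = √0.0434 = 0.208
The association is positive, so r = 0.208.

0.208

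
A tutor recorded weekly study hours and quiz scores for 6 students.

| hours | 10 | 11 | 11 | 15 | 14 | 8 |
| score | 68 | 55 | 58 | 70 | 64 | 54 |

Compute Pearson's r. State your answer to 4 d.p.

0.6529

n = 6, Σx = 69, Σy = 369, Σx² = 827, Σy² = 22925, Σxy = 4301
nΣxy − ΣxΣy = 25806 − 25461 = 345
nΣx² − (Σx)² = 4962 − 4761 = 201; nΣy² − (Σy)² = 137550 − 136161 = 1389
r = 345 / √(201 × 1389) = 345 / 528.3834 ≈ 0.6529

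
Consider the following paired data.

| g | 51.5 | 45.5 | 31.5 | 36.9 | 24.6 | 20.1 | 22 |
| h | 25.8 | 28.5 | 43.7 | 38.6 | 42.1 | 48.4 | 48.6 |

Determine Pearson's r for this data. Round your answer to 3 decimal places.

n = 7, Σg = 232.1, Σh = 275.7, Σg² = 8569.53, Σh² = 11354.47, Σgh = 8504.04
nΣgh − ΣgΣh = 59528.28 − 63989.97 = -4461.69
nΣg² − (Σg)² = 59986.71 − 53870.41 = 6116.3; nΣh² − (Σh)² = 79481.29 − 76010.49 = 3470.8
r = -4461.69 / √(6116.3 × 3470.8) = -4461.69 / 4607.4346 ≈ -0.968

-0.968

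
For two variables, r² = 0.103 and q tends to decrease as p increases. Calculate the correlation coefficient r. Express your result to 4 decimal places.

-0.3209

|r| = √0.103 = 0.3209
The association is negative, so r = −0.3209.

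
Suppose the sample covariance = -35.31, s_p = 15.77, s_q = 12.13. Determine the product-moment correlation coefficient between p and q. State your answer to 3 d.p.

-0.185

r = Cov(p,q) / (s_p · s_q) = -35.31 / (15.77 × 12.13)
  = -35.31 / 191.2901 ≈ -0.185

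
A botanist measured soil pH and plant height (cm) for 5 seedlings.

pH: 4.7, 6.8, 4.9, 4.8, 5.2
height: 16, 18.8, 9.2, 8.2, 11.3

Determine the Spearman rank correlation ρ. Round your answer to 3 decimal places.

0.400

Rank pH: 1, 5, 3, 2, 4
Rank height: 4, 5, 2, 1, 3
d = rank(pH) − rank(height): -3, 0, 1, 1, 1; Σd² = 12
ρ = 1 − 6Σd² / [n(n²−1)] = 1 − 6×12 / (5×24) = 1 − 72/120 ≈ 0.400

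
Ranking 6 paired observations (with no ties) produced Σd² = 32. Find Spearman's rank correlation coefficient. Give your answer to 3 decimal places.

0.086

ρ = 1 − 6Σd² / [n(n²−1)] = 1 − 6×32 / (6×35)
  = 1 − 192/210 = 1 − 0.9143 ≈ 0.086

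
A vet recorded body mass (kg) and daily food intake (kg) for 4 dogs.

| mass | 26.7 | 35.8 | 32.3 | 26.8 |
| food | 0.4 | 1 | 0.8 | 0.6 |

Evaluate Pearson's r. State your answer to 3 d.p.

0.951

n = 4, Σx = 121.6, Σy = 2.8, Σx² = 3756.06, Σy² = 2.16, Σxy = 88.4
nΣxy − ΣxΣy = 353.6 − 340.48 = 13.12
nΣx² − (Σx)² = 15024.24 − 14786.56 = 237.68; nΣy² − (Σy)² = 8.64 − 7.84 = 0.8
r = 13.12 / √(237.68 × 0.8) = 13.12 / 13.7893 ≈ 0.951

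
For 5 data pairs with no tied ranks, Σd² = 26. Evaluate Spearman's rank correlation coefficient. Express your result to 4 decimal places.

ρ = 1 − 6Σd² / [n(n²−1)] = 1 − 6×26 / (5×24)
  = 1 − 156/120 = 1 − 1.30000 ≈ -0.3000

-0.3000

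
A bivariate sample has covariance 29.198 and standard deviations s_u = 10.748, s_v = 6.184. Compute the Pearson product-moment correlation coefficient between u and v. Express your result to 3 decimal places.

0.439

r = Cov(u,v) / (s_u · s_v) = 29.198 / (10.748 × 6.184)
  = 29.198 / 66.4656 ≈ 0.439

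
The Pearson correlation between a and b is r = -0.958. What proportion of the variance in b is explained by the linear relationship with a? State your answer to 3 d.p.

0.918

r² = (-0.958)² = 0.918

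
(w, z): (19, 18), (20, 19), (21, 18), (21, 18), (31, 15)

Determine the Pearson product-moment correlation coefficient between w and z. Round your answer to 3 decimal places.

n = 5, Σw = 112, Σz = 88, Σw² = 2604, Σz² = 1558, Σwz = 1943
nΣwz − ΣwΣz = 9715 − 9856 = -141
nΣw² − (Σw)² = 13020 − 12544 = 476; nΣz² − (Σz)² = 7790 − 7744 = 46
r = -141 / √(476 × 46) = -141 / 147.9730 ≈ -0.953

-0.953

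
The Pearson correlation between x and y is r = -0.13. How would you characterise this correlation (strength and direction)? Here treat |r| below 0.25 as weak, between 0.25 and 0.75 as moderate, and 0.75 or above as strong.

weak negative

r = -0.13 < 0 so the relationship is negative.
|r| = 0.13, which falls in the weak range.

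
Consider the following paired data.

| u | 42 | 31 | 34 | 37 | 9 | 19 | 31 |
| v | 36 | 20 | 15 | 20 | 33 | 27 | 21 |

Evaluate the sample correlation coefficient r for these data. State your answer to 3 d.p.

n = 7, Σu = 203, Σv = 172, Σu² = 6653, Σv² = 4580, Σuv = 4843
nΣuv − ΣuΣv = 33901 − 34916 = -1015
nΣu² − (Σu)² = 46571 − 41209 = 5362; nΣv² − (Σv)² = 32060 − 29584 = 2476
r = -1015 / √(5362 × 2476) = -1015 / 3643.6674 ≈ -0.279

-0.279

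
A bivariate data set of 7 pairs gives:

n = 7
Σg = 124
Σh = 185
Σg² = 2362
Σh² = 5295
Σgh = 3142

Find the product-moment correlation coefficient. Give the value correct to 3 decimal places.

r = (nΣgh − ΣgΣh) / √[(nΣg² − (Σg)²)(nΣh² − (Σh)²)]
Numerator: 7×3142 − 124×185 = -946
Denominator: √[(16534 − 15376)(37065 − 34225)] = √[1158 × 2840] = 1813.4828
r = -946 / 1813.4828 ≈ -0.522

-0.522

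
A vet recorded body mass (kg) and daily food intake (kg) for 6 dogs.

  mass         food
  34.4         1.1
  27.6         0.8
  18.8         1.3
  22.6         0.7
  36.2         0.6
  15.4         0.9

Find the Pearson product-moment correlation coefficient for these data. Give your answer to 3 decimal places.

-0.342

n = 6, Σx = 155, Σy = 5.4, Σx² = 4356.92, Σy² = 5.2, Σxy = 135.76
nΣxy − ΣxΣy = 814.56 − 837 = -22.44
nΣx² − (Σx)² = 26141.52 − 24025 = 2116.52; nΣy² − (Σy)² = 31.2 − 29.16 = 2.04
r = -22.44 / √(2116.52 × 2.04) = -22.44 / 65.7092 ≈ -0.342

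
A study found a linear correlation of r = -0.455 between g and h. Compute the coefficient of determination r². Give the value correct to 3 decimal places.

r² = (-0.455)² = 0.207

0.207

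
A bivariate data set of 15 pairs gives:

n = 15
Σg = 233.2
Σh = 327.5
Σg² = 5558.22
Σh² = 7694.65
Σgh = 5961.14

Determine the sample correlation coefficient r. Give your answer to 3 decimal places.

0.848

r = (nΣgh − ΣgΣh) / √[(nΣg² − (Σg)²)(nΣh² − (Σh)²)]
Numerator: 15×5961.14 − 233.2×327.5 = 13044.1
Denominator: √[(83373.3 − 54382.24)(115419.75 − 107256.25)] = √[28991.06 × 8163.5] = 15384.0345
r = 13044.1 / 15384.0345 ≈ 0.848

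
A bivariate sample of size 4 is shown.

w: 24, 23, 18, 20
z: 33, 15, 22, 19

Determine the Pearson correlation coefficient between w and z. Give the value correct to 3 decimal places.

0.341

n = 4, Σw = 85, Σz = 89, Σw² = 1829, Σz² = 2159, Σwz = 1913
nΣwz − ΣwΣz = 7652 − 7565 = 87
nΣw² − (Σw)² = 7316 − 7225 = 91; nΣz² − (Σz)² = 8636 − 7921 = 715
r = 87 / √(91 × 715) = 87 / 255.0784 ≈ 0.341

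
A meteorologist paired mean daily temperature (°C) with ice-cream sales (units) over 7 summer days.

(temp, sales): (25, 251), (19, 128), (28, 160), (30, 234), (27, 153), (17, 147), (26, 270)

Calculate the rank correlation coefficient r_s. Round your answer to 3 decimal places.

0.429

Rank temp: 3, 2, 6, 7, 5, 1, 4
Rank sales: 6, 1, 4, 5, 3, 2, 7
d = rank(temp) − rank(sales): -3, 1, 2, 2, 2, -1, -3; Σd² = 32
ρ = 1 − 6Σd² / [n(n²−1)] = 1 − 6×32 / (7×48) = 1 − 192/336 ≈ 0.429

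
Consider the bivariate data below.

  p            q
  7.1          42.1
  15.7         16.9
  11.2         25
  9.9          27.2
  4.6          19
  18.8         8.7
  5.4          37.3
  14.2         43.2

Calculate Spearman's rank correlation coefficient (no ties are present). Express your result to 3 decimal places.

Rank p: 3, 7, 5, 4, 1, 8, 2, 6
Rank q: 7, 2, 4, 5, 3, 1, 6, 8
d = rank(p) − rank(q): -4, 5, 1, -1, -2, 7, -4, -2; Σd² = 116
ρ = 1 − 6Σd² / [n(n²−1)] = 1 − 6×116 / (8×63) = 1 − 696/504 ≈ -0.381

-0.381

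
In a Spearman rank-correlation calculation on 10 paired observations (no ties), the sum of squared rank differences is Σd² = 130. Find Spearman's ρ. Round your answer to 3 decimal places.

ρ = 1 − 6Σd² / [n(n²−1)] = 1 − 6×130 / (10×99)
  = 1 − 780/990 = 1 − 0.7879 ≈ 0.212

0.212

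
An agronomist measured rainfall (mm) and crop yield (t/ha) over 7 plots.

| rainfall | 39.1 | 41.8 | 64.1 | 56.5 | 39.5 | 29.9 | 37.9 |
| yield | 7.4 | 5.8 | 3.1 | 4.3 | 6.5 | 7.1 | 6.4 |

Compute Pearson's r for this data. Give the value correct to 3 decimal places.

-0.953

n = 7, Σx = 308.8, Σy = 40.6, Σx² = 14467.78, Σy² = 250.12, Σxy = 1685.04
nΣxy − ΣxΣy = 11795.28 − 12537.28 = -742
nΣx² − (Σx)² = 101274.46 − 95357.44 = 5917.02; nΣy² − (Σy)² = 1750.84 − 1648.36 = 102.48
r = -742 / √(5917.02 × 102.48) = -742 / 778.7016 ≈ -0.953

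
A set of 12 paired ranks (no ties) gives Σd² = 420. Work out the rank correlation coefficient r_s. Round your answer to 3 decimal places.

ρ = 1 − 6Σd² / [n(n²−1)] = 1 − 6×420 / (12×143)
  = 1 − 2520/1716 = 1 − 1.4685 ≈ -0.469

-0.469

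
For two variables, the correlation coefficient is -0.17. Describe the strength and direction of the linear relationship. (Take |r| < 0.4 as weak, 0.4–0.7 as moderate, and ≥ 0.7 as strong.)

r = -0.17 < 0 so the relationship is negative.
|r| = 0.17, which falls in the weak range.

weak negative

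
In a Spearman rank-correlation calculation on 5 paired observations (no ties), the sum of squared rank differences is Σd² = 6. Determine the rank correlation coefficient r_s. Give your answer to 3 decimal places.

0.700

ρ = 1 − 6Σd² / [n(n²−1)] = 1 − 6×6 / (5×24)
  = 1 − 36/120 = 1 − 0.3000 ≈ 0.700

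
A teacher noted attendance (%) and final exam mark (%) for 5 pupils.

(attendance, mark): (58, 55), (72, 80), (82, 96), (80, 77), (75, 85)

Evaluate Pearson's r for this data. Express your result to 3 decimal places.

n = 5, Σx = 367, Σy = 393, Σx² = 27297, Σy² = 31795, Σxy = 29357
nΣxy − ΣxΣy = 146785 − 144231 = 2554
nΣx² − (Σx)² = 136485 − 134689 = 1796; nΣy² − (Σy)² = 158975 − 154449 = 4526
r = 2554 / √(1796 × 4526) = 2554 / 2851.0868 ≈ 0.896

0.896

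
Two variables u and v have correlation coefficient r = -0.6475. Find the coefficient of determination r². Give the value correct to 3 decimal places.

r² = (-0.6475)² = 0.419

0.419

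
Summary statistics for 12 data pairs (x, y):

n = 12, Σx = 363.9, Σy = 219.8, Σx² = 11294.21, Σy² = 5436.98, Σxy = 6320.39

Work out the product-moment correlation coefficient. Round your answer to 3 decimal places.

r = (nΣxy − ΣxΣy) / √[(nΣx² − (Σx)²)(nΣy² − (Σy)²)]
Numerator: 12×6320.39 − 363.9×219.8 = -4140.54
Denominator: √[(135530.52 − 132423.21)(65243.76 − 48312.04)] = √[3107.31 × 16931.72] = 7253.4201
r = -4140.54 / 7253.4201 ≈ -0.571

-0.571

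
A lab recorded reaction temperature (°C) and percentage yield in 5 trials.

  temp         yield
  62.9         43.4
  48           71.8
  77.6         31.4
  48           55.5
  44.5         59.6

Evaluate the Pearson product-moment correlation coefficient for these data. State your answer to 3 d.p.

n = 5, Σx = 281, Σy = 261.7, Σx² = 16566.42, Σy² = 14657.17, Σxy = 13929.1
nΣxy − ΣxΣy = 69645.5 − 73537.7 = -3892.2
nΣx² − (Σx)² = 82832.1 − 78961 = 3871.1; nΣy² − (Σy)² = 73285.85 − 68486.89 = 4798.96
r = -3892.2 / √(3871.1 × 4798.96) = -3892.2 / 4310.1339 ≈ -0.903

-0.903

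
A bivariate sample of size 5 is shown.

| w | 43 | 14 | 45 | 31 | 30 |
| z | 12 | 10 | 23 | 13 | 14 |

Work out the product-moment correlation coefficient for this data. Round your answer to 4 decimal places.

n = 5, Σw = 163, Σz = 72, Σw² = 5931, Σz² = 1138, Σwz = 2514
nΣwz − ΣwΣz = 12570 − 11736 = 834
nΣw² − (Σw)² = 29655 − 26569 = 3086; nΣz² − (Σz)² = 5690 − 5184 = 506
r = 834 / √(3086 × 506) = 834 / 1249.6063 ≈ 0.6674

0.6674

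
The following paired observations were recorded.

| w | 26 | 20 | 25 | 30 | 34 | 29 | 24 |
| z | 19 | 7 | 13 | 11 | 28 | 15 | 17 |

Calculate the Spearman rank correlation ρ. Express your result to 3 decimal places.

0.464

Rank w: 4, 1, 3, 6, 7, 5, 2
Rank z: 6, 1, 3, 2, 7, 4, 5
d = rank(w) − rank(z): -2, 0, 0, 4, 0, 1, -3; Σd² = 30
ρ = 1 − 6Σd² / [n(n²−1)] = 1 − 6×30 / (7×48) = 1 − 180/336 ≈ 0.464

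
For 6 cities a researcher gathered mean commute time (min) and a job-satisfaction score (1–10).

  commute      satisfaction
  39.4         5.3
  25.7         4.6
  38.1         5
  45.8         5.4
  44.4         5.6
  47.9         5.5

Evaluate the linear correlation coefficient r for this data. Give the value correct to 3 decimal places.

0.944

n = 6, Σx = 241.3, Σy = 31.4, Σx² = 10027.87, Σy² = 165.02, Σxy = 1276.95
nΣxy − ΣxΣy = 7661.7 − 7576.82 = 84.88
nΣx² − (Σx)² = 60167.22 − 58225.69 = 1941.53; nΣy² − (Σy)² = 990.12 − 985.96 = 4.16
r = 84.88 / √(1941.53 × 4.16) = 84.88 / 89.8708 ≈ 0.944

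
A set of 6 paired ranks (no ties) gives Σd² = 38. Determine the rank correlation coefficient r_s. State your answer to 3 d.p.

ρ = 1 − 6Σd² / [n(n²−1)] = 1 − 6×38 / (6×35)
  = 1 − 228/210 = 1 − 1.0857 ≈ -0.086

-0.086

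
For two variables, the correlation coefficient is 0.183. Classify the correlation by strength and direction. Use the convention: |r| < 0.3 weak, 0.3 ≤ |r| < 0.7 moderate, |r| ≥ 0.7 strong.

r = 0.183 > 0 so the relationship is positive.
|r| = 0.183, which falls in the weak range.

weak positive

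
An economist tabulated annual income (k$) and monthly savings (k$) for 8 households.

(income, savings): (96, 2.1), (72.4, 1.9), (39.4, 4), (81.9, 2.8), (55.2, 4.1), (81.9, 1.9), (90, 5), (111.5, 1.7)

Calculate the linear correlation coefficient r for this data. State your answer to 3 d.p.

-0.486

n = 8, Σx = 628.3, Σy = 23.5, Σx² = 53004.63, Σy² = 80.17, Σxy = 1747.56
nΣxy − ΣxΣy = 13980.48 − 14765.05 = -784.57
nΣx² − (Σx)² = 424037.04 − 394760.89 = 29276.15; nΣy² − (Σy)² = 641.36 − 552.25 = 89.11
r = -784.57 / √(29276.15 × 89.11) = -784.57 / 1615.1773 ≈ -0.486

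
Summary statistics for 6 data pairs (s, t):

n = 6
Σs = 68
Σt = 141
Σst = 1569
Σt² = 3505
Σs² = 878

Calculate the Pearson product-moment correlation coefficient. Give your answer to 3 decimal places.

r = (nΣst − ΣsΣt) / √[(nΣs² − (Σs)²)(nΣt² − (Σt)²)]
Numerator: 6×1569 − 68×141 = -174
Denominator: √[(5268 − 4624)(21030 − 19881)] = √[644 × 1149] = 860.2070
r = -174 / 860.2070 ≈ -0.202

-0.202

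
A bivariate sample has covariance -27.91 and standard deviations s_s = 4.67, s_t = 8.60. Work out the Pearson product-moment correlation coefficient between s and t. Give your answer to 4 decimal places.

r = Cov(s,t) / (s_s · s_t) = -27.91 / (4.67 × 8.60)
  = -27.91 / 40.1620 ≈ -0.6949

-0.6949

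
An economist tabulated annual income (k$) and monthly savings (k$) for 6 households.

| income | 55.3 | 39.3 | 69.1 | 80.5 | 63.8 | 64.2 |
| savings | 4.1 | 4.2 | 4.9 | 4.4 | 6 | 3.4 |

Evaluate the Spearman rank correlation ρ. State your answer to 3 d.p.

Rank income: 2, 1, 5, 6, 3, 4
Rank savings: 2, 3, 5, 4, 6, 1
d = rank(income) − rank(savings): 0, -2, 0, 2, -3, 3; Σd² = 26
ρ = 1 − 6Σd² / [n(n²−1)] = 1 − 6×26 / (6×35) = 1 − 156/210 ≈ 0.257

0.257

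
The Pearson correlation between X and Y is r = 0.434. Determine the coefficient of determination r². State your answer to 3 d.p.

r² = (0.434)² = 0.188

0.188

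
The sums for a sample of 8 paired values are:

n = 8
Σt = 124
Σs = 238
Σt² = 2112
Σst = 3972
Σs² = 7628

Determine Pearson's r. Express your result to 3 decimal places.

0.877

r = (nΣst − ΣsΣt) / √[(nΣs² − (Σs)²)(nΣt² − (Σt)²)]
Numerator: 8×3972 − 238×124 = 2264
Denominator: √[(61024 − 56644)(16896 − 15376)] = √[4380 × 1520] = 2580.2325
r = 2264 / 2580.2325 ≈ 0.877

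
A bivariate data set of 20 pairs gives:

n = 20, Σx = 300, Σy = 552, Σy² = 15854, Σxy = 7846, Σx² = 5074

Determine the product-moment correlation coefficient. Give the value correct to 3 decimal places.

-0.728

r = (nΣxy − ΣxΣy) / √[(nΣx² − (Σx)²)(nΣy² − (Σy)²)]
Numerator: 20×7846 − 300×552 = -8680
Denominator: √[(101480 − 90000)(317080 − 304704)] = √[11480 × 12376] = 11919.5839
r = -8680 / 11919.5839 ≈ -0.728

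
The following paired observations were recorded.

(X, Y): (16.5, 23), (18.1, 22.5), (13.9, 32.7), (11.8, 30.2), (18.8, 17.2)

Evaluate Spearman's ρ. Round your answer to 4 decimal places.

-0.9000

Rank X: 3, 4, 2, 1, 5
Rank Y: 3, 2, 5, 4, 1
d = rank(X) − rank(Y): 0, 2, -3, -3, 4; Σd² = 38
ρ = 1 − 6Σd² / [n(n²−1)] = 1 − 6×38 / (5×24) = 1 − 228/120 ≈ -0.9000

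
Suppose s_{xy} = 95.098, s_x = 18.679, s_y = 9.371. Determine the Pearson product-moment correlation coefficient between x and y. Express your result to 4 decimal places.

r = Cov(x,y) / (s_x · s_y) = 95.098 / (18.679 × 9.371)
  = 95.098 / 175.0409 ≈ 0.5433

0.5433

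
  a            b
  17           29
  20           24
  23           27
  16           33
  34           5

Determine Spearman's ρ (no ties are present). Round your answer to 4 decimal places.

Rank a: 2, 3, 4, 1, 5
Rank b: 4, 2, 3, 5, 1
d = rank(a) − rank(b): -2, 1, 1, -4, 4; Σd² = 38
ρ = 1 − 6Σd² / [n(n²−1)] = 1 − 6×38 / (5×24) = 1 − 228/120 ≈ -0.9000

-0.9000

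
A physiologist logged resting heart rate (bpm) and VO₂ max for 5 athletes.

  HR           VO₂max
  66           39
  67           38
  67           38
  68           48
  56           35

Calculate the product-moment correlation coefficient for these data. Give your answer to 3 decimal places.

0.608

n = 5, Σx = 324, Σy = 198, Σx² = 21094, Σy² = 7938, Σxy = 12890
nΣxy − ΣxΣy = 64450 − 64152 = 298
nΣx² − (Σx)² = 105470 − 104976 = 494; nΣy² − (Σy)² = 39690 − 39204 = 486
r = 298 / √(494 × 486) = 298 / 489.9837 ≈ 0.608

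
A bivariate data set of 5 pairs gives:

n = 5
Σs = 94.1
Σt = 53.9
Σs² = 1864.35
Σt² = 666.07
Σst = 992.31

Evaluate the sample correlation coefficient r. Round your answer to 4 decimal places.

-0.2479

r = (nΣst − ΣsΣt) / √[(nΣs² − (Σs)²)(nΣt² − (Σt)²)]
Numerator: 5×992.31 − 94.1×53.9 = -110.44
Denominator: √[(9321.75 − 8854.81)(3330.35 − 2905.21)] = √[466.94 × 425.14] = 445.5501
r = -110.44 / 445.5501 ≈ -0.2479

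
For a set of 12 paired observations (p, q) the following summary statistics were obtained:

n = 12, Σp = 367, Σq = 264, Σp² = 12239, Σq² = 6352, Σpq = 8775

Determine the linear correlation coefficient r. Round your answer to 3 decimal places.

0.943

r = (nΣpq − ΣpΣq) / √[(nΣp² − (Σp)²)(nΣq² − (Σq)²)]
Numerator: 12×8775 − 367×264 = 8412
Denominator: √[(146868 − 134689)(76224 − 69696)] = √[12179 × 6528] = 8916.5303
r = 8412 / 8916.5303 ≈ 0.943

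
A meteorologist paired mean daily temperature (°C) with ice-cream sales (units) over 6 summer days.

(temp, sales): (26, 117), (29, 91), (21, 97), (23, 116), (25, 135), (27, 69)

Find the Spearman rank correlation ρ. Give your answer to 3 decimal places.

-0.429

Rank temp: 4, 6, 1, 2, 3, 5
Rank sales: 5, 2, 3, 4, 6, 1
d = rank(temp) − rank(sales): -1, 4, -2, -2, -3, 4; Σd² = 50
ρ = 1 − 6Σd² / [n(n²−1)] = 1 − 6×50 / (6×35) = 1 − 300/210 ≈ -0.429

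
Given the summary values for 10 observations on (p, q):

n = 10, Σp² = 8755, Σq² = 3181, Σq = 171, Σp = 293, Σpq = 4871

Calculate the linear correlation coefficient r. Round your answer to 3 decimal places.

r = (nΣpq − ΣpΣq) / √[(nΣp² − (Σp)²)(nΣq² − (Σq)²)]
Numerator: 10×4871 − 293×171 = -1393
Denominator: √[(87550 − 85849)(31810 − 29241)] = √[1701 × 2569] = 2090.4232
r = -1393 / 2090.4232 ≈ -0.666

-0.666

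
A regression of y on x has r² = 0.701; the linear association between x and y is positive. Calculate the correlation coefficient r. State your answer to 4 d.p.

|r| = √0.701 = 0.8373
The association is positive, so r = 0.8373.

0.8373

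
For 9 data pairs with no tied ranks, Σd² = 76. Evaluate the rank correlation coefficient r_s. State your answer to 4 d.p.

0.3667

ρ = 1 − 6Σd² / [n(n²−1)] = 1 − 6×76 / (9×80)
  = 1 − 456/720 = 1 − 0.63333 ≈ 0.3667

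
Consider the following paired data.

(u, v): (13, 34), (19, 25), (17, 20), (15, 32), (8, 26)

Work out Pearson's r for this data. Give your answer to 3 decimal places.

n = 5, Σu = 72, Σv = 137, Σu² = 1108, Σv² = 3881, Σuv = 1945
nΣuv − ΣuΣv = 9725 − 9864 = -139
nΣu² − (Σu)² = 5540 − 5184 = 356; nΣv² − (Σv)² = 19405 − 18769 = 636
r = -139 / √(356 × 636) = -139 / 475.8319 ≈ -0.292

-0.292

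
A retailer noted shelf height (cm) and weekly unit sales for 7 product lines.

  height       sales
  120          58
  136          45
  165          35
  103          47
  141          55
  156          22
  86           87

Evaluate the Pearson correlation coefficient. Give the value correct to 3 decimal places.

-0.822

n = 7, Σx = 907, Σy = 349, Σx² = 122343, Σy² = 19901, Σxy = 42365
nΣxy − ΣxΣy = 296555 − 316543 = -19988
nΣx² − (Σx)² = 856401 − 822649 = 33752; nΣy² − (Σy)² = 139307 − 121801 = 17506
r = -19988 / √(33752 × 17506) = -19988 / 24307.6636 ≈ -0.822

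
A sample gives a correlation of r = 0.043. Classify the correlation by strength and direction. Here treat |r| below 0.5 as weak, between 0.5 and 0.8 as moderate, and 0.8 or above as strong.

r = 0.043 > 0 so the relationship is positive.
|r| = 0.043, which falls in the weak range.

weak positive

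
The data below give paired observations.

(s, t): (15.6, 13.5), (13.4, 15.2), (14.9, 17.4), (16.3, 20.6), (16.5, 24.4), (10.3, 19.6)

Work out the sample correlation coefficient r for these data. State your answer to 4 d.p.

0.1875

n = 6, Σs = 87, Σt = 110.7, Σs² = 1288.96, Σt² = 2119.93, Σst = 1613.8
nΣst − ΣsΣt = 9682.8 − 9630.9 = 51.9
nΣs² − (Σs)² = 7733.76 − 7569 = 164.76; nΣt² − (Σt)² = 12719.58 − 12254.49 = 465.09
r = 51.9 / √(164.76 × 465.09) = 51.9 / 276.8180 ≈ 0.1875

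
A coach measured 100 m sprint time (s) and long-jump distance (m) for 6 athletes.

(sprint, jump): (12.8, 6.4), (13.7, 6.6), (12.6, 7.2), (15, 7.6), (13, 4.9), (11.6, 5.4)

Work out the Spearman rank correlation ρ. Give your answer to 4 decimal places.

Rank sprint: 3, 5, 2, 6, 4, 1
Rank jump: 3, 4, 5, 6, 1, 2
d = rank(sprint) − rank(jump): 0, 1, -3, 0, 3, -1; Σd² = 20
ρ = 1 − 6Σd² / [n(n²−1)] = 1 − 6×20 / (6×35) = 1 − 120/210 ≈ 0.4286

0.4286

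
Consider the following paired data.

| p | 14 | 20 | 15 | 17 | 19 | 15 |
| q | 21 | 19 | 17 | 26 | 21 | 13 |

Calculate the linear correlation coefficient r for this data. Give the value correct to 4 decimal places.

n = 6, Σp = 100, Σq = 117, Σp² = 1696, Σq² = 2377, Σpq = 1965
nΣpq − ΣpΣq = 11790 − 11700 = 90
nΣp² − (Σp)² = 10176 − 10000 = 176; nΣq² − (Σq)² = 14262 − 13689 = 573
r = 90 / √(176 × 573) = 90 / 317.5657 ≈ 0.2834

0.2834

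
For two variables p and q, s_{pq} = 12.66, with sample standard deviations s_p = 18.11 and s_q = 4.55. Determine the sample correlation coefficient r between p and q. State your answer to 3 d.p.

0.154

r = Cov(p,q) / (s_p · s_q) = 12.66 / (18.11 × 4.55)
  = 12.66 / 82.4005 ≈ 0.154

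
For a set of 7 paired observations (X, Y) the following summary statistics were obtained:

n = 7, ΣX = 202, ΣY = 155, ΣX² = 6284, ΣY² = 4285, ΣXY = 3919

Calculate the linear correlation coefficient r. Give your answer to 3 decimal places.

r = (nΣXY − ΣXΣY) / √[(nΣX² − (ΣX)²)(nΣY² − (ΣY)²)]
Numerator: 7×3919 − 202×155 = -3877
Denominator: √[(43988 − 40804)(29995 − 24025)] = √[3184 × 5970] = 4359.8716
r = -3877 / 4359.8716 ≈ -0.889

-0.889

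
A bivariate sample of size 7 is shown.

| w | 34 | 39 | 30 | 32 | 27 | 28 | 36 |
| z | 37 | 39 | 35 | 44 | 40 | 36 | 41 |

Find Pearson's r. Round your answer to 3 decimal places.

0.236

n = 7, Σw = 226, Σz = 272, Σw² = 7410, Σz² = 10628, Σwz = 8801
nΣwz − ΣwΣz = 61607 − 61472 = 135
nΣw² − (Σw)² = 51870 − 51076 = 794; nΣz² − (Σz)² = 74396 − 73984 = 412
r = 135 / √(794 × 412) = 135 / 571.9510 ≈ 0.236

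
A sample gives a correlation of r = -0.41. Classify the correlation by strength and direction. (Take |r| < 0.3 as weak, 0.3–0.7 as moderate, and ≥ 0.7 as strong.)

moderate negative

r = -0.41 < 0 so the relationship is negative.
|r| = 0.41, which falls in the moderate range.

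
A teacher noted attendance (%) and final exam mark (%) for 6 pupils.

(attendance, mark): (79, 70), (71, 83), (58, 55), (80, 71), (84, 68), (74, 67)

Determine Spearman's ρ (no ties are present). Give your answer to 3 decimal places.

0.257

Rank attendance: 4, 2, 1, 5, 6, 3
Rank mark: 4, 6, 1, 5, 3, 2
d = rank(attendance) − rank(mark): 0, -4, 0, 0, 3, 1; Σd² = 26
ρ = 1 − 6Σd² / [n(n²−1)] = 1 − 6×26 / (6×35) = 1 − 156/210 ≈ 0.257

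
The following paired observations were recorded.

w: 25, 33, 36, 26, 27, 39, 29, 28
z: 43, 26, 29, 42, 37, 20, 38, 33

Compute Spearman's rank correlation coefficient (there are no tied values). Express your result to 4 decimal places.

-0.9048

Rank w: 1, 6, 7, 2, 3, 8, 5, 4
Rank z: 8, 2, 3, 7, 5, 1, 6, 4
d = rank(w) − rank(z): -7, 4, 4, -5, -2, 7, -1, 0; Σd² = 160
ρ = 1 − 6Σd² / [n(n²−1)] = 1 − 6×160 / (8×63) = 1 − 960/504 ≈ -0.9048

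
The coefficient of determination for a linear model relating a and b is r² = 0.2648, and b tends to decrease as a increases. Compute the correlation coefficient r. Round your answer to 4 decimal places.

|r| = √0.2648 = 0.5146
The association is negative, so r = −0.5146.

-0.5146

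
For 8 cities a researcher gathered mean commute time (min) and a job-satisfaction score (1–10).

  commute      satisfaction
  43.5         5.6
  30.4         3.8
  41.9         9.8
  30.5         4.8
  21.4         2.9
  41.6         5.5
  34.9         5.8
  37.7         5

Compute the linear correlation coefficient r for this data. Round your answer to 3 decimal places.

0.707

n = 8, Σx = 281.9, Σy = 43.2, Σx² = 10330.09, Σy² = 262.18, Σxy = 1597.92
nΣxy − ΣxΣy = 12783.36 − 12178.08 = 605.28
nΣx² − (Σx)² = 82640.72 − 79467.61 = 3173.11; nΣy² − (Σy)² = 2097.44 − 1866.24 = 231.2
r = 605.28 / √(3173.11 × 231.2) = 605.28 / 856.5180 ≈ 0.707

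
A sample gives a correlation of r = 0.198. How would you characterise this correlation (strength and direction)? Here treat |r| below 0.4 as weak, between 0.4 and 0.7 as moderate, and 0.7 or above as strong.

weak positive

r = 0.198 > 0 so the relationship is positive.
|r| = 0.198, which falls in the weak range.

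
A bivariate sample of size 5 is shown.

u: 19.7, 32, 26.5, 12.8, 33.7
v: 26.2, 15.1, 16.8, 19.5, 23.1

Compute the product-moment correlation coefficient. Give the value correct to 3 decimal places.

-0.245

n = 5, Σu = 124.7, Σv = 100.7, Σu² = 3413.87, Σv² = 2110.55, Σuv = 2472.61
nΣuv − ΣuΣv = 12363.05 − 12557.29 = -194.24
nΣu² − (Σu)² = 17069.35 − 15550.09 = 1519.26; nΣv² − (Σv)² = 10552.75 − 10140.49 = 412.26
r = -194.24 / √(1519.26 × 412.26) = -194.24 / 791.4102 ≈ -0.245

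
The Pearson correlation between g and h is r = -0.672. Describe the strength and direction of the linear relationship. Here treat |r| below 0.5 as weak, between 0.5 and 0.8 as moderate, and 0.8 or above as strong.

r = -0.672 < 0 so the relationship is negative.
|r| = 0.672, which falls in the moderate range.

moderate negative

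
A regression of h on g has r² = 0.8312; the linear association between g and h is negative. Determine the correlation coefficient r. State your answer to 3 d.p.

-0.912

|r| = √0.8312 = 0.912
The association is negative, so r = −0.912.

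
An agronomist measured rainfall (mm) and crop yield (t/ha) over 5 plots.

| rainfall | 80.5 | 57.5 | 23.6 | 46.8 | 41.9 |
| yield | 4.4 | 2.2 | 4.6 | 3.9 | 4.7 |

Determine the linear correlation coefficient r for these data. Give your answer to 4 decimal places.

n = 5, Σx = 250.3, Σy = 19.8, Σx² = 14289.31, Σy² = 82.66, Σxy = 968.71
nΣxy − ΣxΣy = 4843.55 − 4955.94 = -112.39
nΣx² − (Σx)² = 71446.55 − 62650.09 = 8796.46; nΣy² − (Σy)² = 413.3 − 392.04 = 21.26
r = -112.39 / √(8796.46 × 21.26) = -112.39 / 432.4497 ≈ -0.2599

-0.2599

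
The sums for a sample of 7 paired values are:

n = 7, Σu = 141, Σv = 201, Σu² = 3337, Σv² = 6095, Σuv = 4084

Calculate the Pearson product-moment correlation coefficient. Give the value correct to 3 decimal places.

0.088

r = (nΣuv − ΣuΣv) / √[(nΣu² − (Σu)²)(nΣv² − (Σv)²)]
Numerator: 7×4084 − 141×201 = 247
Denominator: √[(23359 − 19881)(42665 − 40401)] = √[3478 × 2264] = 2806.0991
r = 247 / 2806.0991 ≈ 0.088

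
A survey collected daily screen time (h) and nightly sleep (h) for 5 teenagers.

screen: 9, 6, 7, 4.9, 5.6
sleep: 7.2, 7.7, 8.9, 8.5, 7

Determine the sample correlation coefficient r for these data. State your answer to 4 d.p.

-0.2491

n = 5, Σx = 32.5, Σy = 39.3, Σx² = 221.37, Σy² = 311.59, Σxy = 254.15
nΣxy − ΣxΣy = 1270.75 − 1277.25 = -6.5
nΣx² − (Σx)² = 1106.85 − 1056.25 = 50.6; nΣy² − (Σy)² = 1557.95 − 1544.49 = 13.46
r = -6.5 / √(50.6 × 13.46) = -6.5 / 26.0974 ≈ -0.2491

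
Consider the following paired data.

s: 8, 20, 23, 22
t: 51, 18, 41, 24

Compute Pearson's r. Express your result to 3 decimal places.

-0.652

n = 4, Σs = 73, Σt = 134, Σs² = 1477, Σt² = 5182, Σst = 2239
nΣst − ΣsΣt = 8956 − 9782 = -826
nΣs² − (Σs)² = 5908 − 5329 = 579; nΣt² − (Σt)² = 20728 − 17956 = 2772
r = -826 / √(579 × 2772) = -826 / 1266.8812 ≈ -0.652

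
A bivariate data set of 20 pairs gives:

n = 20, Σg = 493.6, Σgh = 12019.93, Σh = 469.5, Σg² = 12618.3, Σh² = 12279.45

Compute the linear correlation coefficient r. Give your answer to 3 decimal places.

0.584

r = (nΣgh − ΣgΣh) / √[(nΣg² − (Σg)²)(nΣh² − (Σh)²)]
Numerator: 20×12019.93 − 493.6×469.5 = 8653.4
Denominator: √[(252366 − 243640.96)(245589 − 220430.25)] = √[8725.04 × 25158.75] = 14815.9070
r = 8653.4 / 14815.9070 ≈ 0.584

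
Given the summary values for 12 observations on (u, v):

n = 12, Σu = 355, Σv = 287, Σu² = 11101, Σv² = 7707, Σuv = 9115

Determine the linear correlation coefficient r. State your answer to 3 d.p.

0.879

r = (nΣuv − ΣuΣv) / √[(nΣu² − (Σu)²)(nΣv² − (Σv)²)]
Numerator: 12×9115 − 355×287 = 7495
Denominator: √[(133212 − 126025)(92484 − 82369)] = √[7187 × 10115] = 8526.2245
r = 7495 / 8526.2245 ≈ 0.879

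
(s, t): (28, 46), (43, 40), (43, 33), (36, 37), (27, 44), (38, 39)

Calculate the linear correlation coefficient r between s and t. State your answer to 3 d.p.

-0.817

n = 6, Σs = 215, Σt = 239, Σs² = 7951, Σt² = 9631, Σst = 8429
nΣst − ΣsΣt = 50574 − 51385 = -811
nΣs² − (Σs)² = 47706 − 46225 = 1481; nΣt² − (Σt)² = 57786 − 57121 = 665
r = -811 / √(1481 × 665) = -811 / 992.4036 ≈ -0.817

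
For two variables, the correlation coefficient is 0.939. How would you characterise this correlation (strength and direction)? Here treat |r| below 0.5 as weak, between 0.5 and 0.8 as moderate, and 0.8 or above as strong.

strong positive

r = 0.939 > 0 so the relationship is positive.
|r| = 0.939, which falls in the strong range.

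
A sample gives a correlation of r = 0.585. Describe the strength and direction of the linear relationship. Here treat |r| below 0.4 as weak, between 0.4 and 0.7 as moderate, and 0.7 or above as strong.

r = 0.585 > 0 so the relationship is positive.
|r| = 0.585, which falls in the moderate range.

moderate positive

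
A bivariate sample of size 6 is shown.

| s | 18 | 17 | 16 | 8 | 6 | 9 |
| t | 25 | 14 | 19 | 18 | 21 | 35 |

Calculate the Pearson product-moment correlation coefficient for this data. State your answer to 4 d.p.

n = 6, Σs = 74, Σt = 132, Σs² = 1050, Σt² = 3172, Σst = 1577
nΣst − ΣsΣt = 9462 − 9768 = -306
nΣs² − (Σs)² = 6300 − 5476 = 824; nΣt² − (Σt)² = 19032 − 17424 = 1608
r = -306 / √(824 × 1608) = -306 / 1151.0830 ≈ -0.2658

-0.2658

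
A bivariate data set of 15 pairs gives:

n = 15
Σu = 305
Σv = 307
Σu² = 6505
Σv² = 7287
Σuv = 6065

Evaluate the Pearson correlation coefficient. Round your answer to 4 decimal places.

r = (nΣuv − ΣuΣv) / √[(nΣu² − (Σu)²)(nΣv² − (Σv)²)]
Numerator: 15×6065 − 305×307 = -2660
Denominator: √[(97575 − 93025)(109305 − 94249)] = √[4550 × 15056] = 8276.7627
r = -2660 / 8276.7627 ≈ -0.3214

-0.3214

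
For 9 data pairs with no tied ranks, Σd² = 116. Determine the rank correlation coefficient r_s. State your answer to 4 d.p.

ρ = 1 − 6Σd² / [n(n²−1)] = 1 − 6×116 / (9×80)
  = 1 − 696/720 = 1 − 0.96667 ≈ 0.0333

0.0333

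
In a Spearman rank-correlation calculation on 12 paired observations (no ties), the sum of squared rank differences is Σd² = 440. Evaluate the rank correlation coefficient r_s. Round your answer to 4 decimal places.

-0.5385

ρ = 1 − 6Σd² / [n(n²−1)] = 1 − 6×440 / (12×143)
  = 1 − 2640/1716 = 1 − 1.53846 ≈ -0.5385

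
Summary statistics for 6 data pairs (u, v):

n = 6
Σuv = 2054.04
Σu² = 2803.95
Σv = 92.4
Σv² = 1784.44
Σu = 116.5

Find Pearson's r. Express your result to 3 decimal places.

r = (nΣuv − ΣuΣv) / √[(nΣu² − (Σu)²)(nΣv² − (Σv)²)]
Numerator: 6×2054.04 − 116.5×92.4 = 1559.64
Denominator: √[(16823.7 − 13572.25)(10706.64 − 8537.76)] = √[3251.45 × 2168.88] = 2655.5611
r = 1559.64 / 2655.5611 ≈ 0.587

0.587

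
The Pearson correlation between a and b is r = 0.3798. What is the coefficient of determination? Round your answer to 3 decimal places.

0.144

r² = (0.3798)² = 0.144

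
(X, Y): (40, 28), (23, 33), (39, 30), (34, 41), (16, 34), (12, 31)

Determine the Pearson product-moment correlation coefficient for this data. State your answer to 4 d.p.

-0.0941

n = 6, ΣX = 164, ΣY = 197, ΣX² = 5206, ΣY² = 6571, ΣXY = 5359
nΣXY − ΣXΣY = 32154 − 32308 = -154
nΣX² − (ΣX)² = 31236 − 26896 = 4340; nΣY² − (ΣY)² = 39426 − 38809 = 617
r = -154 / √(4340 × 617) = -154 / 1636.3924 ≈ -0.0941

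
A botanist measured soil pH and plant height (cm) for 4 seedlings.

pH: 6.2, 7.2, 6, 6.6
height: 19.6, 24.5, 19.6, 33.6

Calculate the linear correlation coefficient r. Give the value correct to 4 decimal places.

0.4610

n = 4, Σx = 26, Σy = 97.3, Σx² = 169.84, Σy² = 2497.53, Σxy = 637.28
nΣxy − ΣxΣy = 2549.12 − 2529.8 = 19.32
nΣx² − (Σx)² = 679.36 − 676 = 3.36; nΣy² − (Σy)² = 9990.12 − 9467.29 = 522.83
r = 19.32 / √(3.36 × 522.83) = 19.32 / 41.9131 ≈ 0.4610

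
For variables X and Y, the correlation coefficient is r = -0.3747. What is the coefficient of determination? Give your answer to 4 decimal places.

0.1404

r² = (-0.3747)² = 0.1404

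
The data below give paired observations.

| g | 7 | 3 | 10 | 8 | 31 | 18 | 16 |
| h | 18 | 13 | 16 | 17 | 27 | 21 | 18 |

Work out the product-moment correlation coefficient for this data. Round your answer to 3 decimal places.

0.951

n = 7, Σg = 93, Σh = 130, Σg² = 1763, Σh² = 2532, Σgh = 1964
nΣgh − ΣgΣh = 13748 − 12090 = 1658
nΣg² − (Σg)² = 12341 − 8649 = 3692; nΣh² − (Σh)² = 17724 − 16900 = 824
r = 1658 / √(3692 × 824) = 1658 / 1744.1926 ≈ 0.951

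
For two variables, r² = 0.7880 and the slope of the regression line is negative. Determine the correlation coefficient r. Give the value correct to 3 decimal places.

-0.888

|r| = √0.7880 = 0.888
The association is negative, so r = −0.888.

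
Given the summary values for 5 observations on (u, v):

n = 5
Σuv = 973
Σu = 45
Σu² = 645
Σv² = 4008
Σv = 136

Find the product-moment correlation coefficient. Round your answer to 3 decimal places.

r = (nΣuv − ΣuΣv) / √[(nΣu² − (Σu)²)(nΣv² − (Σv)²)]
Numerator: 5×973 − 45×136 = -1255
Denominator: √[(3225 − 2025)(20040 − 18496)] = √[1200 × 1544] = 1361.1760
r = -1255 / 1361.1760 ≈ -0.922

-0.922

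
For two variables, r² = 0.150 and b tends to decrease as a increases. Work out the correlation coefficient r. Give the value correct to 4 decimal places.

-0.3873

|r| = √0.150 = 0.3873
The association is negative, so r = −0.3873.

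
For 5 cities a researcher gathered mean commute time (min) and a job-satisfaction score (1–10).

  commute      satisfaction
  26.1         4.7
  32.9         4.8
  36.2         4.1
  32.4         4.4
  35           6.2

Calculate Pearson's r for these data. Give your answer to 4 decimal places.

n = 5, Σx = 162.6, Σy = 24.2, Σx² = 5348.82, Σy² = 119.74, Σxy = 788.57
nΣxy − ΣxΣy = 3942.85 − 3934.92 = 7.93
nΣx² − (Σx)² = 26744.1 − 26438.76 = 305.34; nΣy² − (Σy)² = 598.7 − 585.64 = 13.06
r = 7.93 / √(305.34 × 13.06) = 7.93 / 63.1486 ≈ 0.1256

0.1256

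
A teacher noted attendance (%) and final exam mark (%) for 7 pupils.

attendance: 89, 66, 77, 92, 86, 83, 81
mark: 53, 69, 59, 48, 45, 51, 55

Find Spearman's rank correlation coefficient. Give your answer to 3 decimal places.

-0.821

Rank attendance: 6, 1, 2, 7, 5, 4, 3
Rank mark: 4, 7, 6, 2, 1, 3, 5
d = rank(attendance) − rank(mark): 2, -6, -4, 5, 4, 1, -2; Σd² = 102
ρ = 1 − 6Σd² / [n(n²−1)] = 1 − 6×102 / (7×48) = 1 − 612/336 ≈ -0.821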